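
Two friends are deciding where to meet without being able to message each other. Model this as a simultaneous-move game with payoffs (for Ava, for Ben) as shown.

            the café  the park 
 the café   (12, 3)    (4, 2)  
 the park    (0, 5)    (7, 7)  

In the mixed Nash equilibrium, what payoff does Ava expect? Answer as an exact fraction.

28/5

Ben mixes with probability q on the café, chosen so Ava is indifferent: 12q + 4(1−q) = 0q + 7(1−q) gives q = 1/5.
Ava's expected payoff (from either row, since indifferent) is 12·1/5 + 4·4/5 = 28/5.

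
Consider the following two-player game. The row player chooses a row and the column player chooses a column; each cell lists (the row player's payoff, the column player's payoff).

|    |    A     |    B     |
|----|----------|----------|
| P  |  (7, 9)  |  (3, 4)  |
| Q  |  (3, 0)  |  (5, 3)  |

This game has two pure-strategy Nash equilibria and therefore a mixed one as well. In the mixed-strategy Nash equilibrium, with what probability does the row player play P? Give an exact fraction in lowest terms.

The row player's mix p on P must make the column player indifferent between A and B.
The column player's payoff from A: 9p + 0(1−p). From B: 4p + 3(1−p).
Set equal: 5p = 3(1−p) → p = 3/8.

3/8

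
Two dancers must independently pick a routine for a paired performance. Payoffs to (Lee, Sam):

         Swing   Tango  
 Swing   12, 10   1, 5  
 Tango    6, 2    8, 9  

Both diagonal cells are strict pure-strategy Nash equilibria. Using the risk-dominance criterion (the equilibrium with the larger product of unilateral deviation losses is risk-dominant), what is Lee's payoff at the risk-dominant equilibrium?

8

At both Swing: Lee loses 12 − 6 = 6 by deviating; Sam loses 10 − 5 = 5. Product = 6·5 = 30.
At both Tango: Lee loses 8 − 1 = 7 by deviating; Sam loses 9 − 2 = 7. Product = 7·7 = 49.
49 > 30, so both Tango is risk-dominant. Lee's payoff there is 8.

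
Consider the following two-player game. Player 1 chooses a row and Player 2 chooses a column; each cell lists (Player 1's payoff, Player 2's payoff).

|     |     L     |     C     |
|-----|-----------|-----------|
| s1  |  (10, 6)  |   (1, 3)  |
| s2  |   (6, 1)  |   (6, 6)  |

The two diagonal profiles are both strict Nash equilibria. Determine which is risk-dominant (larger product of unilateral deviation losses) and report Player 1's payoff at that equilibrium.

At (s1, L): Player 1 loses 10 − 6 = 4 by deviating; Player 2 loses 6 − 3 = 3. Product = 4·3 = 12.
At (s2, C): Player 1 loses 6 − 1 = 5 by deviating; Player 2 loses 6 − 1 = 5. Product = 5·5 = 25.
25 > 12, so (s2, C) is risk-dominant. Player 1's payoff there is 6.

6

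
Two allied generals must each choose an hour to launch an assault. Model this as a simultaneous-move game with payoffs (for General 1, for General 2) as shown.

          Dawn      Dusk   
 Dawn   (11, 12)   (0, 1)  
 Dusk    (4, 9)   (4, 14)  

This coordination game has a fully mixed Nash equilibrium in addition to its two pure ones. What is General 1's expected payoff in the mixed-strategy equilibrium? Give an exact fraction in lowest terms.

4

General 2 mixes with probability q on Dawn, chosen so General 1 is indifferent: 11q + 0(1−q) = 4q + 4(1−q) gives q = 4/11.
General 1's expected payoff (from either row, since indifferent) is 11·4/11 + 0·7/11 = 4.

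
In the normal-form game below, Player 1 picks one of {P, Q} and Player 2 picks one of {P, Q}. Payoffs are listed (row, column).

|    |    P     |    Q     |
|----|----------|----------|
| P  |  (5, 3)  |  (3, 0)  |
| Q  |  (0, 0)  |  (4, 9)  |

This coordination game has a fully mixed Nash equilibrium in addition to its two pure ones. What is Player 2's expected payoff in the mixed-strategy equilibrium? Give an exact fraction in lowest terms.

9/4

Player 1 mixes with probability p on P, chosen so Player 2 is indifferent: 3p + 0(1−p) = 0p + 9(1−p) gives p = 3/4.
Player 2's expected payoff is 3·3/4 + 0·1/4 = 9/4.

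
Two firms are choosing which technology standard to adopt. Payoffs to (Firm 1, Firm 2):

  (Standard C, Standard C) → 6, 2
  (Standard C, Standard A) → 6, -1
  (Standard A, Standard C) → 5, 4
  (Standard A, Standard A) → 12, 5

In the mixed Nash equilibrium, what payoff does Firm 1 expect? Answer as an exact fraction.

6

Firm 2 mixes with probability q on Standard C, chosen so Firm 1 is indifferent: 6q + 6(1−q) = 5q + 12(1−q) gives q = 6/7.
Firm 1's expected payoff (from either row, since indifferent) is 6·6/7 + 6·1/7 = 6.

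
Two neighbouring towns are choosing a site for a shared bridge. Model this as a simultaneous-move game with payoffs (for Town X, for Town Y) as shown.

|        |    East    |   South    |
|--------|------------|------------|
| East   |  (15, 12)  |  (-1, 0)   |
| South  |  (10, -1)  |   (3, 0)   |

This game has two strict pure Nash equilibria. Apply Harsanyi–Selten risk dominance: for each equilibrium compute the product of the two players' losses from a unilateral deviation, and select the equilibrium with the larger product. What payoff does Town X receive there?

At both East: Town X loses 15 − 10 = 5 by deviating; Town Y loses 12 − 0 = 12. Product = 5·12 = 60.
At both South: Town X loses 3 − (-1) = 4 by deviating; Town Y loses 0 − (-1) = 1. Product = 4·1 = 4.
60 > 4, so both East is risk-dominant. Town X's payoff there is 15.

15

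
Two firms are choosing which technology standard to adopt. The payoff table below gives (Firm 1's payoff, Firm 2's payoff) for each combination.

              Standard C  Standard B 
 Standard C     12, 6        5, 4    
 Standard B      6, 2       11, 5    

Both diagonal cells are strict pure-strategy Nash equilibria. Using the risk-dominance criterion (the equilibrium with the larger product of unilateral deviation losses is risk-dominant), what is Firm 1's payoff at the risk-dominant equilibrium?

At both Standard C: Firm 1 loses 12 − 6 = 6 by deviating; Firm 2 loses 6 − 4 = 2. Product = 6·2 = 12.
At both Standard B: Firm 1 loses 11 − 5 = 6 by deviating; Firm 2 loses 5 − 2 = 3. Product = 6·3 = 18.
18 > 12, so both Standard B is risk-dominant. Firm 1's payoff there is 11.

11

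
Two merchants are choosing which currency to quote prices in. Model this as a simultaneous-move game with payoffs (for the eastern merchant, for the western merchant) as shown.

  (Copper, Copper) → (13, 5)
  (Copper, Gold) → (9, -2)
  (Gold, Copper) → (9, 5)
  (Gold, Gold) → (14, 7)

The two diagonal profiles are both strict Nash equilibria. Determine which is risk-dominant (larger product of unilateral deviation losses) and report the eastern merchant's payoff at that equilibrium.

At both Copper: the eastern merchant loses 13 − 9 = 4 by deviating; the western merchant loses 5 − (-2) = 7. Product = 4·7 = 28.
At both Gold: the eastern merchant loses 14 − 9 = 5 by deviating; the western merchant loses 7 − 5 = 2. Product = 5·2 = 10.
28 > 10, so both Copper is risk-dominant. The eastern merchant's payoff there is 13.

13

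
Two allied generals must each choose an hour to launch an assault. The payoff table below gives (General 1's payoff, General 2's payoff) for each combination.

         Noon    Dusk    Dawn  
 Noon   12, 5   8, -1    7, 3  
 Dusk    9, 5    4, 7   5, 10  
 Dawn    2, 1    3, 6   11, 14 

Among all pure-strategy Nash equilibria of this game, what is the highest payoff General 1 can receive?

Both Noon is a pure NE (General 1: 12 ≥ 9; General 2: 5 ≥ 3). General 1 gets 12.
Both Dawn is a pure NE (General 1: 11 ≥ 7; General 2: 14 ≥ 6). General 1 gets 11.
Every other cell has a profitable deviation for at least one player. Highest of {12, 11} is 12.

12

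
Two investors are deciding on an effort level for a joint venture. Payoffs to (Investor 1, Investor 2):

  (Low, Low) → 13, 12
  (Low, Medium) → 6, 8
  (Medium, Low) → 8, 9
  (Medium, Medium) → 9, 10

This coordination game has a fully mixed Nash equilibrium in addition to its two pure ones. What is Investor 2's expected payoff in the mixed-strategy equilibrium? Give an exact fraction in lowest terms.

48/5

Investor 1 mixes with probability p on Low, chosen so Investor 2 is indifferent: 12p + 9(1−p) = 8p + 10(1−p) gives p = 1/5.
Investor 2's expected payoff is 12·1/5 + 9·4/5 = 48/5.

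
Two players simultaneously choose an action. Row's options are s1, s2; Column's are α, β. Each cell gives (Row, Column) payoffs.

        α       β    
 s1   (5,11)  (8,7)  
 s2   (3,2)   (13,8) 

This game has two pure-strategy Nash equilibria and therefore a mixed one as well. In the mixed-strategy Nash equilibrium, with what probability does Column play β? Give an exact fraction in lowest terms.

2/7

Column's mix q on α must make Row indifferent between s1 and s2.
Row's payoff from s1: 5q + 8(1−q). From s2: 3q + 13(1−q).
Set equal: 2q = 5(1−q) → q = 5/7.
Probability on β is 1 − 5/7 = 2/7.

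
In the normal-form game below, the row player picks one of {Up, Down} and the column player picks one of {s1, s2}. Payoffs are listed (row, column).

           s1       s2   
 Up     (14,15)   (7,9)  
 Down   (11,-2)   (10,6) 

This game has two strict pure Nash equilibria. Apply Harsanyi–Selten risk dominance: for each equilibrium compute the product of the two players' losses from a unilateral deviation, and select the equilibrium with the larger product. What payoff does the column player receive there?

At (Up, s1): the row player loses 14 − 11 = 3 by deviating; the column player loses 15 − 9 = 6. Product = 3·6 = 18.
At (Down, s2): the row player loses 10 − 7 = 3 by deviating; the column player loses 6 − (-2) = 8. Product = 3·8 = 24.
24 > 18, so (Down, s2) is risk-dominant. The column player's payoff there is 6.

6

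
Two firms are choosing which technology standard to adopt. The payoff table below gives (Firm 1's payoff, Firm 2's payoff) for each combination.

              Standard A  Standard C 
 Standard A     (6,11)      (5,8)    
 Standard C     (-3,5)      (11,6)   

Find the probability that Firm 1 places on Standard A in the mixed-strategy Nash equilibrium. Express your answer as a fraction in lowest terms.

1/4

Firm 1's mix p on Standard A must make Firm 2 indifferent between Standard A and Standard C.
Firm 2's payoff from Standard A: 11p + 5(1−p). From Standard C: 8p + 6(1−p).
Set equal: 3p = 1(1−p) → p = 1/4.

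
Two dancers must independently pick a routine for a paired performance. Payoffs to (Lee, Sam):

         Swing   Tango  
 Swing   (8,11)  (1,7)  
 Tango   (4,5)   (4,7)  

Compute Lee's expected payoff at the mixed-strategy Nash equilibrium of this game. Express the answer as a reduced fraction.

Sam mixes with probability q on Swing, chosen so Lee is indifferent: 8q + 1(1−q) = 4q + 4(1−q) gives q = 3/7.
Lee's expected payoff (from either row, since indifferent) is 8·3/7 + 1·4/7 = 4.

4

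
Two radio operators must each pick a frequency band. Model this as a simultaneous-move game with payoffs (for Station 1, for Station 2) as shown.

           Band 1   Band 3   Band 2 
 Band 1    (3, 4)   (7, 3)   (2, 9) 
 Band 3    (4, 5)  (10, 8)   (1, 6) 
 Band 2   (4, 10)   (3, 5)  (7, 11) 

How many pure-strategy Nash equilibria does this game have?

2

Both Band 3: Station 1 gets 10 (best alternative 7); Station 2 gets 8 (best alternative 6). Neither deviates — NE.
Both Band 2: Station 1 gets 7 (best alternative 2); Station 2 gets 11 (best alternative 10). Neither deviates — NE.
Both Band 1 is not a NE: Station 1 would switch to Band 3 (4 > 3).
No other cell survives both best-response checks, so there are 2 pure NE.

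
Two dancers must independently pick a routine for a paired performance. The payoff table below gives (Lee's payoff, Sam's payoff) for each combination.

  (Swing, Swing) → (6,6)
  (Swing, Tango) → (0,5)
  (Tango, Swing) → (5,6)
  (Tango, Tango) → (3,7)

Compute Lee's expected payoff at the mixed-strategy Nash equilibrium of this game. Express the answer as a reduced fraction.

9/2

Sam mixes with probability q on Swing, chosen so Lee is indifferent: 6q + 0(1−q) = 5q + 3(1−q) gives q = 3/4.
Lee's expected payoff (from either row, since indifferent) is 6·3/4 + 0·1/4 = 9/2.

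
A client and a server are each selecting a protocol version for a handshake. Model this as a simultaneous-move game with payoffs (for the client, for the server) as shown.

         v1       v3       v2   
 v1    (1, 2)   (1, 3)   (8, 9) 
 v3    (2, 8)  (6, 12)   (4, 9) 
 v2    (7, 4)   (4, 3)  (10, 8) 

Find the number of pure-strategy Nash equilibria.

2

Both v3: the client gets 6 (best alternative 4); the server gets 12 (best alternative 9). Neither deviates — NE.
Both v2: the client gets 10 (best alternative 8); the server gets 8 (best alternative 4). Neither deviates — NE.
Both v1 is not a NE: the client would switch to v2 (7 > 1).
No other cell survives both best-response checks, so there are 2 pure NE.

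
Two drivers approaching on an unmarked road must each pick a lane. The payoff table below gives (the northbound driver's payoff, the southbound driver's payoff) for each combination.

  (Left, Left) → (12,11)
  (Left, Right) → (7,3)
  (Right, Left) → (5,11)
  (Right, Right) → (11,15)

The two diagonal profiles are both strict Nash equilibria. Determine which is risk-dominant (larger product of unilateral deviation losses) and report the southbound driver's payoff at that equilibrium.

At both Left: the northbound driver loses 12 − 5 = 7 by deviating; the southbound driver loses 11 − 3 = 8. Product = 7·8 = 56.
At both Right: the northbound driver loses 11 − 7 = 4 by deviating; the southbound driver loses 15 − 11 = 4. Product = 4·4 = 16.
56 > 16, so both Left is risk-dominant. The southbound driver's payoff there is 11.

11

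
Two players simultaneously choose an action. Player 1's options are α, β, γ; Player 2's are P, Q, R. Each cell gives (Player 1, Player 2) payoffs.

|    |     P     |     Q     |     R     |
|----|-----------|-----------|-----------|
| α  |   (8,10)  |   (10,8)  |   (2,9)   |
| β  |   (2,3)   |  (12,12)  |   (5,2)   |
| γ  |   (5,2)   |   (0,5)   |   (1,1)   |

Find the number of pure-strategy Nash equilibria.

(α, P): Player 1 gets 8 (best alternative 5); Player 2 gets 10 (best alternative 9). Neither deviates — NE.
(β, Q): Player 1 gets 12 (best alternative 10); Player 2 gets 12 (best alternative 3). Neither deviates — NE.
(γ, R) is not a NE: Player 1 would switch to β (5 > 1).
No other cell survives both best-response checks, so there are 2 pure NE.

2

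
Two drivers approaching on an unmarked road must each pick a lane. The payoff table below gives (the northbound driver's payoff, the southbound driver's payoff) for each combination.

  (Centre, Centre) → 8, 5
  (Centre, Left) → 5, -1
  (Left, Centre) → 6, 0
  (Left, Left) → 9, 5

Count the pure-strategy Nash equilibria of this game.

2

Both Centre: the northbound driver gets 8 (best alternative 6); the southbound driver gets 5 (best alternative -1). Neither deviates — NE.
Both Left: the northbound driver gets 9 (best alternative 5); the southbound driver gets 5 (best alternative 0). Neither deviates — NE.
(Left, Centre) is not a NE: the northbound driver would switch to Centre (8 > 6).
No other cell survives both best-response checks, so there are 2 pure NE.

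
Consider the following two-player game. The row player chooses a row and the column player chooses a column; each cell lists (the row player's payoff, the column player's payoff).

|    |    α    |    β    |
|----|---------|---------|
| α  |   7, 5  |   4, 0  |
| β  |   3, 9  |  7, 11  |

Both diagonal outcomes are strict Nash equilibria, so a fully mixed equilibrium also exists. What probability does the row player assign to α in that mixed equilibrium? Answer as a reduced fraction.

The row player's mix p on α must make the column player indifferent between α and β.
The column player's payoff from α: 5p + 9(1−p). From β: 0p + 11(1−p).
Set equal: 5p = 2(1−p) → p = 2/7.

2/7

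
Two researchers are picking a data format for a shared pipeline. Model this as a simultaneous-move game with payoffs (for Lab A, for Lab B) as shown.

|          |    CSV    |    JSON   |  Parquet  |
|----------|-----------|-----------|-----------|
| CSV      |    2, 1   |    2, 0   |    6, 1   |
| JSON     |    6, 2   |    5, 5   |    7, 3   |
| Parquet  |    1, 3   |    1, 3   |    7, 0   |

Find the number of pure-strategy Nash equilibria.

1

Both JSON: Lab A gets 5 (best alternative 2); Lab B gets 5 (best alternative 3). Neither deviates — NE.
Both Parquet is not a NE: Lab B would switch to CSV (3 > 0).
No other cell survives both best-response checks, so there is 1 pure NE.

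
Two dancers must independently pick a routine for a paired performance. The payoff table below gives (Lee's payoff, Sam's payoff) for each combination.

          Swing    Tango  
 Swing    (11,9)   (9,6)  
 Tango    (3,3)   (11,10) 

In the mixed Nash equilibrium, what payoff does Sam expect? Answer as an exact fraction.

36/5

Lee mixes with probability p on Swing, chosen so Sam is indifferent: 9p + 3(1−p) = 6p + 10(1−p) gives p = 7/10.
Sam's expected payoff is 9·7/10 + 3·3/10 = 36/5.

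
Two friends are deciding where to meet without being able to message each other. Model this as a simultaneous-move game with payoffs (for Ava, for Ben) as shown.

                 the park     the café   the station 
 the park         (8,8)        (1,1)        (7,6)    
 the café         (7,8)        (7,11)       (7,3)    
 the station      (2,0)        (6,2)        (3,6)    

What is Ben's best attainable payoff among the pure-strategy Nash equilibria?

11

Both the park is a pure NE (Ava: 8 ≥ 7; Ben: 8 ≥ 6). Ben gets 8.
Both the café is a pure NE (Ava: 7 ≥ 6; Ben: 11 ≥ 8). Ben gets 11.
Every other cell has a profitable deviation for at least one player. Highest of {8, 11} is 11.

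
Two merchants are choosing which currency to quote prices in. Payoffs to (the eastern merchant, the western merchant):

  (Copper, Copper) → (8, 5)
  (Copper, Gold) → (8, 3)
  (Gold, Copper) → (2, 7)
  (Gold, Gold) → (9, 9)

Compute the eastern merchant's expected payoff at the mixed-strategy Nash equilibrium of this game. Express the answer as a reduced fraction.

The western merchant mixes with probability q on Copper, chosen so the eastern merchant is indifferent: 8q + 8(1−q) = 2q + 9(1−q) gives q = 1/7.
The eastern merchant's expected payoff (from either row, since indifferent) is 8·1/7 + 8·6/7 = 8.

8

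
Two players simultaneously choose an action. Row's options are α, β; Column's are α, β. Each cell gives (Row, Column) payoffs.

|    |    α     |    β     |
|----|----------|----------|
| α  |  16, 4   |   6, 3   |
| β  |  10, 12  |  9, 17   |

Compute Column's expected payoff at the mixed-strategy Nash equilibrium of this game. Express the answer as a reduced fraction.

16/3

Row mixes with probability p on α, chosen so Column is indifferent: 4p + 12(1−p) = 3p + 17(1−p) gives p = 5/6.
Column's expected payoff is 4·5/6 + 12·1/6 = 16/3.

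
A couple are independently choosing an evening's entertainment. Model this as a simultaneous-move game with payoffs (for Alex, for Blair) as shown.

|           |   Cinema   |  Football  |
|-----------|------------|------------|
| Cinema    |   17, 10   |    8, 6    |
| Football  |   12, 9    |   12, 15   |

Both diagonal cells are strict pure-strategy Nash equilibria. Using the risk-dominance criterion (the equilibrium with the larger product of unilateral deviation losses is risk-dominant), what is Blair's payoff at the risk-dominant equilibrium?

15

At both Cinema: Alex loses 17 − 12 = 5 by deviating; Blair loses 10 − 6 = 4. Product = 5·4 = 20.
At both Football: Alex loses 12 − 8 = 4 by deviating; Blair loses 15 − 9 = 6. Product = 4·6 = 24.
24 > 20, so both Football is risk-dominant. Blair's payoff there is 15.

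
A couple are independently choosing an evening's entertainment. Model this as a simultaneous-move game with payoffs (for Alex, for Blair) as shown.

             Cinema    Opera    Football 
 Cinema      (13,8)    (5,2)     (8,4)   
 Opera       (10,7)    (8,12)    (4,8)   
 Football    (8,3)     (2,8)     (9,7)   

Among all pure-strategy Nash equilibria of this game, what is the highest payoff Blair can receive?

Both Cinema is a pure NE (Alex: 13 ≥ 10; Blair: 8 ≥ 4). Blair gets 8.
Both Opera is a pure NE (Alex: 8 ≥ 5; Blair: 12 ≥ 8). Blair gets 12.
Every other cell has a profitable deviation for at least one player. Highest of {8, 12} is 12.

12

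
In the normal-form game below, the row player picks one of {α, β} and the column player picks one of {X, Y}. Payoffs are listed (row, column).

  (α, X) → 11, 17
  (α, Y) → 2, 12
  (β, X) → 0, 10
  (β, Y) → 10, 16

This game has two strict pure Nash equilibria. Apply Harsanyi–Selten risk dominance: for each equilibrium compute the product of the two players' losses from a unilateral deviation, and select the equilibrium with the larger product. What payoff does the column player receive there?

17

At (α, X): the row player loses 11 − 0 = 11 by deviating; the column player loses 17 − 12 = 5. Product = 11·5 = 55.
At (β, Y): the row player loses 10 − 2 = 8 by deviating; the column player loses 16 − 10 = 6. Product = 8·6 = 48.
55 > 48, so (α, X) is risk-dominant. The column player's payoff there is 17.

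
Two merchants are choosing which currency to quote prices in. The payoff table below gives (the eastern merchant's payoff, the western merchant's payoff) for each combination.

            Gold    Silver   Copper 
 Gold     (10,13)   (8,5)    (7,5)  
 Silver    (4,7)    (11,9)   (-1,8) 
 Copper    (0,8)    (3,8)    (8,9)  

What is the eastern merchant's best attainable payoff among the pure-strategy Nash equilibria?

11

Both Gold is a pure NE (the eastern merchant: 10 ≥ 4; the western merchant: 13 ≥ 5). The eastern merchant gets 10.
Both Silver is a pure NE (the eastern merchant: 11 ≥ 8; the western merchant: 9 ≥ 8). The eastern merchant gets 11.
Both Copper is a pure NE (the eastern merchant: 8 ≥ 7; the western merchant: 9 ≥ 8). The eastern merchant gets 8.
Every other cell has a profitable deviation for at least one player. Highest of {10, 11, 8} is 11.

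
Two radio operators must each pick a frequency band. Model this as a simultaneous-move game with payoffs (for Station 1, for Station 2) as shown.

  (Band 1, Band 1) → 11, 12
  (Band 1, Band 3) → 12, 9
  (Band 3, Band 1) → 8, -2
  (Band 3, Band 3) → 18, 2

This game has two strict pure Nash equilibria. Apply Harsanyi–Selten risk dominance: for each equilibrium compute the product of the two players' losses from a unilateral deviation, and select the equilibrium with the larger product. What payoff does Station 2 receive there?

2

At both Band 1: Station 1 loses 11 − 8 = 3 by deviating; Station 2 loses 12 − 9 = 3. Product = 3·3 = 9.
At both Band 3: Station 1 loses 18 − 12 = 6 by deviating; Station 2 loses 2 − (-2) = 4. Product = 6·4 = 24.
24 > 9, so both Band 3 is risk-dominant. Station 2's payoff there is 2.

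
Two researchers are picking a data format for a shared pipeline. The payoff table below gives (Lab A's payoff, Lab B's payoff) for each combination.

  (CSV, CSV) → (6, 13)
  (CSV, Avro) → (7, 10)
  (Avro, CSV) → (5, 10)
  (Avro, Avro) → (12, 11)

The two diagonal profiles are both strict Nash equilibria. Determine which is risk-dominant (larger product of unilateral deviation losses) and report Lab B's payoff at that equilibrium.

At both CSV: Lab A loses 6 − 5 = 1 by deviating; Lab B loses 13 − 10 = 3. Product = 1·3 = 3.
At both Avro: Lab A loses 12 − 7 = 5 by deviating; Lab B loses 11 − 10 = 1. Product = 5·1 = 5.
5 > 3, so both Avro is risk-dominant. Lab B's payoff there is 11.

11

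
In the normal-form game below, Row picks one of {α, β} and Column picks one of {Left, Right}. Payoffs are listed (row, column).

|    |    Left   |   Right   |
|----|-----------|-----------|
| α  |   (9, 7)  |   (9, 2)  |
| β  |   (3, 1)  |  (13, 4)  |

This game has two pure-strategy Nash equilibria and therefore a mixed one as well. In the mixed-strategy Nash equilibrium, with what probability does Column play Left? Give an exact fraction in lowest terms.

Column's mix q on Left must make Row indifferent between α and β.
Row's payoff from α: 9q + 9(1−q). From β: 3q + 13(1−q).
Set equal: 6q = 4(1−q) → q = 4/10 = 2/5.

2/5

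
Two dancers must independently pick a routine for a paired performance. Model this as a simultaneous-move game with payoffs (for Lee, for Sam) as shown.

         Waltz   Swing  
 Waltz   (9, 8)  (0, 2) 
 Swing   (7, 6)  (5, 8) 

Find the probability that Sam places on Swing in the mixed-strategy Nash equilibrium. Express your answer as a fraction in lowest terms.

2/7

Sam's mix q on Waltz must make Lee indifferent between Waltz and Swing.
Lee's payoff from Waltz: 9q + 0(1−q). From Swing: 7q + 5(1−q).
Set equal: 2q = 5(1−q) → q = 5/7.
Probability on Swing is 1 − 5/7 = 2/7.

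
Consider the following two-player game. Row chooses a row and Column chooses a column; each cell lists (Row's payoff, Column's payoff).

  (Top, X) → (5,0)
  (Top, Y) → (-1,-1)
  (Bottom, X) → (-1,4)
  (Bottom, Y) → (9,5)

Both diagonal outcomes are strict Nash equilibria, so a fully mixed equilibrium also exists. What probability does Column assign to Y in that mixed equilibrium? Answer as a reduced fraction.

3/8

Column's mix q on X must make Row indifferent between Top and Bottom.
Row's payoff from Top: 5q + (-1)(1−q). From Bottom: (-1)q + 9(1−q).
Set equal: 6q = 10(1−q) → q = 10/16 = 5/8.
Probability on Y is 1 − 5/8 = 3/8.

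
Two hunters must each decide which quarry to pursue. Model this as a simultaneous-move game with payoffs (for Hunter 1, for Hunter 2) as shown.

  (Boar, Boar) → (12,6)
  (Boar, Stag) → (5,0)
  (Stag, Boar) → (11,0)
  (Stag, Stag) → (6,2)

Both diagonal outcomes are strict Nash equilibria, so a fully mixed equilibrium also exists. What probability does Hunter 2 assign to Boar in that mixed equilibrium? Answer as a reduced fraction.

Hunter 2's mix q on Boar must make Hunter 1 indifferent between Boar and Stag.
Hunter 1's payoff from Boar: 12q + 5(1−q). From Stag: 11q + 6(1−q).
Set equal: 1q = 1(1−q) → q = 1/2.

1/2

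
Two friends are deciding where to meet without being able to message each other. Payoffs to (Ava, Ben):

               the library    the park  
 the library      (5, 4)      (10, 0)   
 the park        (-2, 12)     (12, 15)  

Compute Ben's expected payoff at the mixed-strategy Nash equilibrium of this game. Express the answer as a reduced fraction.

Ava mixes with probability p on the library, chosen so Ben is indifferent: 4p + 12(1−p) = 0p + 15(1−p) gives p = 3/7.
Ben's expected payoff is 4·3/7 + 12·4/7 = 60/7.

60/7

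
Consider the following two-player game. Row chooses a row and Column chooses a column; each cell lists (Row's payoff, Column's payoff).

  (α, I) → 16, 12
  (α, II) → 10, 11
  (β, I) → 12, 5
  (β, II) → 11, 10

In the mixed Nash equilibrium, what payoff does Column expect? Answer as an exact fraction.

Row mixes with probability p on α, chosen so Column is indifferent: 12p + 5(1−p) = 11p + 10(1−p) gives p = 5/6.
Column's expected payoff is 12·5/6 + 5·1/6 = 65/6.

65/6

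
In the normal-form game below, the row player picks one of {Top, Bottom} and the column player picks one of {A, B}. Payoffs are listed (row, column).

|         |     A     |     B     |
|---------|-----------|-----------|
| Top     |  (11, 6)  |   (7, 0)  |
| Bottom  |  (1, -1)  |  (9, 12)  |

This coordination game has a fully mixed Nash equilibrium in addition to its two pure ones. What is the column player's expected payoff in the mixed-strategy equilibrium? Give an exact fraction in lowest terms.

72/19

The row player mixes with probability p on Top, chosen so the column player is indifferent: 6p + (-1)(1−p) = 0p + 12(1−p) gives p = 13/19.
The column player's expected payoff is 6·13/19 + (-1)·6/19 = 72/19.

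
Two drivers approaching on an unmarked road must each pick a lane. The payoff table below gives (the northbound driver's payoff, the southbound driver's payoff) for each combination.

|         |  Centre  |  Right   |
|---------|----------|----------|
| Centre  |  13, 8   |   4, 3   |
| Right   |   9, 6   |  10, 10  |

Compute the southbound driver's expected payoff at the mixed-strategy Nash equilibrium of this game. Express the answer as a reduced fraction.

The northbound driver mixes with probability p on Centre, chosen so the southbound driver is indifferent: 8p + 6(1−p) = 3p + 10(1−p) gives p = 4/9.
The southbound driver's expected payoff is 8·4/9 + 6·5/9 = 62/9.

62/9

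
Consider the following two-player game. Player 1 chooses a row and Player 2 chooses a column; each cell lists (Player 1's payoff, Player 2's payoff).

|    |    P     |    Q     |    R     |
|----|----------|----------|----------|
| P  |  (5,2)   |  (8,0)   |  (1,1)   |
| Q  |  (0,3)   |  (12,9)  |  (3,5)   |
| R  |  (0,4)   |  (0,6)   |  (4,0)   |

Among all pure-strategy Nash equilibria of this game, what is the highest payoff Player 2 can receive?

Both P is a pure NE (Player 1: 5 ≥ 0; Player 2: 2 ≥ 1). Player 2 gets 2.
Both Q is a pure NE (Player 1: 12 ≥ 8; Player 2: 9 ≥ 5). Player 2 gets 9.
Every other cell has a profitable deviation for at least one player. Highest of {2, 9} is 9.

9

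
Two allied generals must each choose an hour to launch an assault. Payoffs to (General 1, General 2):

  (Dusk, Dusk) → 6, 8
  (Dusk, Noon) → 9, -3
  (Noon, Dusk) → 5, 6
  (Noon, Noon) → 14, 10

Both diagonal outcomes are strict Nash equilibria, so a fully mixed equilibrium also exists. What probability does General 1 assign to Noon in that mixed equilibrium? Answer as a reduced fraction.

11/15

General 1's mix p on Dusk must make General 2 indifferent between Dusk and Noon.
General 2's payoff from Dusk: 8p + 6(1−p). From Noon: (-3)p + 10(1−p).
Set equal: 11p = 4(1−p) → p = 4/15.
Probability on Noon is 1 − 4/15 = 11/15.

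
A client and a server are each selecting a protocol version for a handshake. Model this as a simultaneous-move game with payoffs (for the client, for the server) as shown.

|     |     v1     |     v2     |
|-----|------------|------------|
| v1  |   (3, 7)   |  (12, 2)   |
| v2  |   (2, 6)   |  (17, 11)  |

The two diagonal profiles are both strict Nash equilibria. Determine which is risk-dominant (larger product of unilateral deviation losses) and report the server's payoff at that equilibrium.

11

At both v1: the client loses 3 − 2 = 1 by deviating; the server loses 7 − 2 = 5. Product = 1·5 = 5.
At both v2: the client loses 17 − 12 = 5 by deviating; the server loses 11 − 6 = 5. Product = 5·5 = 25.
25 > 5, so both v2 is risk-dominant. The server's payoff there is 11.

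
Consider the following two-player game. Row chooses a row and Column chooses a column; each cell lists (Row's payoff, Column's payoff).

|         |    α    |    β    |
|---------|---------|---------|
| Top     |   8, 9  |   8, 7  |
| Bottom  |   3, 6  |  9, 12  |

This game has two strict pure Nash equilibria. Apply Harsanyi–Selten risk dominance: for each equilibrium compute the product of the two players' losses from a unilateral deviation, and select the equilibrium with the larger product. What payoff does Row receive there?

8

At (Top, α): Row loses 8 − 3 = 5 by deviating; Column loses 9 − 7 = 2. Product = 5·2 = 10.
At (Bottom, β): Row loses 9 − 8 = 1 by deviating; Column loses 12 − 6 = 6. Product = 1·6 = 6.
10 > 6, so (Top, α) is risk-dominant. Row's payoff there is 8.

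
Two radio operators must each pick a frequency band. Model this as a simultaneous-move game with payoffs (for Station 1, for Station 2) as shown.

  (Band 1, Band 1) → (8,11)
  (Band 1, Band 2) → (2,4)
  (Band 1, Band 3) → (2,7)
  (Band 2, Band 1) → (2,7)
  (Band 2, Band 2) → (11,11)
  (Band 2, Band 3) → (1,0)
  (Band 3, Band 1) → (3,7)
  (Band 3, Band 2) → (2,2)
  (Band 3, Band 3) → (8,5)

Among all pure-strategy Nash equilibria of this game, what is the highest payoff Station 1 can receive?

11

Both Band 1 is a pure NE (Station 1: 8 ≥ 3; Station 2: 11 ≥ 7). Station 1 gets 8.
Both Band 2 is a pure NE (Station 1: 11 ≥ 2; Station 2: 11 ≥ 7). Station 1 gets 11.
Every other cell has a profitable deviation for at least one player. Highest of {8, 11} is 11.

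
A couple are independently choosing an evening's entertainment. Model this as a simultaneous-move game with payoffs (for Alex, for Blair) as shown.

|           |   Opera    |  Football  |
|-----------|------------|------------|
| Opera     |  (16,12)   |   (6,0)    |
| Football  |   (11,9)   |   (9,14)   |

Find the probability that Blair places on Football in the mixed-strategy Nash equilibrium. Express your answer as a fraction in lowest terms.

Blair's mix q on Opera must make Alex indifferent between Opera and Football.
Alex's payoff from Opera: 16q + 6(1−q). From Football: 11q + 9(1−q).
Set equal: 5q = 3(1−q) → q = 3/8.
Probability on Football is 1 − 3/8 = 5/8.

5/8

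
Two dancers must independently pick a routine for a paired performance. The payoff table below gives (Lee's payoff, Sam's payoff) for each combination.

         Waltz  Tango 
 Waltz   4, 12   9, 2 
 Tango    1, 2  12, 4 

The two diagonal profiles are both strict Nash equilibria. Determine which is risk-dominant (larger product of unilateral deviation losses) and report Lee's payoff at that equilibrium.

4

At both Waltz: Lee loses 4 − 1 = 3 by deviating; Sam loses 12 − 2 = 10. Product = 3·10 = 30.
At both Tango: Lee loses 12 − 9 = 3 by deviating; Sam loses 4 − 2 = 2. Product = 3·2 = 6.
30 > 6, so both Waltz is risk-dominant. Lee's payoff there is 4.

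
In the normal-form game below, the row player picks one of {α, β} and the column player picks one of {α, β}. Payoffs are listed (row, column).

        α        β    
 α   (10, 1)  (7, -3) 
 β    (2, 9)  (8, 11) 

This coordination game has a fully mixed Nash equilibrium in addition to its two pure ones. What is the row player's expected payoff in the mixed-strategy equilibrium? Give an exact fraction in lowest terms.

22/3

The column player mixes with probability q on α, chosen so the row player is indifferent: 10q + 7(1−q) = 2q + 8(1−q) gives q = 1/9.
The row player's expected payoff (from either row, since indifferent) is 10·1/9 + 7·8/9 = 22/3.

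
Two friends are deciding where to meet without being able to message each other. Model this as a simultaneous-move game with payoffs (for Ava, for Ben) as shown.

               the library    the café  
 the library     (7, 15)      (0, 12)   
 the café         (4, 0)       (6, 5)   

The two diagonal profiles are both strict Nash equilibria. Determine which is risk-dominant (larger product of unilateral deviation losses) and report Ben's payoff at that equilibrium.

5

At both the library: Ava loses 7 − 4 = 3 by deviating; Ben loses 15 − 12 = 3. Product = 3·3 = 9.
At both the café: Ava loses 6 − 0 = 6 by deviating; Ben loses 5 − 0 = 5. Product = 6·5 = 30.
30 > 9, so both the café is risk-dominant. Ben's payoff there is 5.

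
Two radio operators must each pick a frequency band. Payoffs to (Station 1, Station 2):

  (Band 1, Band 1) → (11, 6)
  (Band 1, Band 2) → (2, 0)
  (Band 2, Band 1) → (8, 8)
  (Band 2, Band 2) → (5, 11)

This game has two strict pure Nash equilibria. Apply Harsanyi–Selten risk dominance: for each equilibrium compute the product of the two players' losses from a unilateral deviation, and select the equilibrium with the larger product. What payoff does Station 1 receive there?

At both Band 1: Station 1 loses 11 − 8 = 3 by deviating; Station 2 loses 6 − 0 = 6. Product = 3·6 = 18.
At both Band 2: Station 1 loses 5 − 2 = 3 by deviating; Station 2 loses 11 − 8 = 3. Product = 3·3 = 9.
18 > 9, so both Band 1 is risk-dominant. Station 1's payoff there is 11.

11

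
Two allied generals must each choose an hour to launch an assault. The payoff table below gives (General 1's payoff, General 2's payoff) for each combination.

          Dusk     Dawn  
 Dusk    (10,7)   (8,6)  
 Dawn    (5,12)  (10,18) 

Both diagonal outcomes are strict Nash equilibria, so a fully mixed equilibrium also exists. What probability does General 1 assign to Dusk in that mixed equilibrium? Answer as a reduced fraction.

General 1's mix p on Dusk must make General 2 indifferent between Dusk and Dawn.
General 2's payoff from Dusk: 7p + 12(1−p). From Dawn: 6p + 18(1−p).
Set equal: 1p = 6(1−p) → p = 6/7.

6/7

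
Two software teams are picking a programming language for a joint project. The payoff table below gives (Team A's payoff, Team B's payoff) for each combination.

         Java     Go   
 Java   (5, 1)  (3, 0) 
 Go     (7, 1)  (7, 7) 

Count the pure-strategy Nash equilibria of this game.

1

Both Go: Team A gets 7 (best alternative 3); Team B gets 7 (best alternative 1). Neither deviates — NE.
Both Java is not a NE: Team A would switch to Go (7 > 5).
No other cell survives both best-response checks, so there is 1 pure NE.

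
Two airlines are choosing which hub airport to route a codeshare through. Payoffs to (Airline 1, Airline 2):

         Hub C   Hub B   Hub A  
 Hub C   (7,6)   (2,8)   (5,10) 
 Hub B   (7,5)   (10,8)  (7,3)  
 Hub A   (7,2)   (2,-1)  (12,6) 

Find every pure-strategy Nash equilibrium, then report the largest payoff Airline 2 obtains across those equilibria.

Both Hub B is a pure NE (Airline 1: 10 ≥ 2; Airline 2: 8 ≥ 5). Airline 2 gets 8.
Both Hub A is a pure NE (Airline 1: 12 ≥ 7; Airline 2: 6 ≥ 2). Airline 2 gets 6.
Every other cell has a profitable deviation for at least one player. Highest of {8, 6} is 8.

8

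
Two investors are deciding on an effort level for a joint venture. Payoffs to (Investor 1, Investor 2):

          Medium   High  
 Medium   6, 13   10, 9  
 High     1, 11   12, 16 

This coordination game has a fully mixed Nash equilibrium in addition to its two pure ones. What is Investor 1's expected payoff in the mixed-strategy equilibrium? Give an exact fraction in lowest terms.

Investor 2 mixes with probability q on Medium, chosen so Investor 1 is indifferent: 6q + 10(1−q) = 1q + 12(1−q) gives q = 2/7.
Investor 1's expected payoff (from either row, since indifferent) is 6·2/7 + 10·5/7 = 62/7.

62/7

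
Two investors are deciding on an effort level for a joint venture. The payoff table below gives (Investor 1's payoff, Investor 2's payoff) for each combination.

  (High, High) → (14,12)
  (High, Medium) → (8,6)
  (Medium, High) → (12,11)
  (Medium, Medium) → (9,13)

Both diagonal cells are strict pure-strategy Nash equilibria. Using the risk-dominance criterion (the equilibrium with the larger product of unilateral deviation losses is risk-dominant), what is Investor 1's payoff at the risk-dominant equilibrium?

14

At both High: Investor 1 loses 14 − 12 = 2 by deviating; Investor 2 loses 12 − 6 = 6. Product = 2·6 = 12.
At both Medium: Investor 1 loses 9 − 8 = 1 by deviating; Investor 2 loses 13 − 11 = 2. Product = 1·2 = 2.
12 > 2, so both High is risk-dominant. Investor 1's payoff there is 14.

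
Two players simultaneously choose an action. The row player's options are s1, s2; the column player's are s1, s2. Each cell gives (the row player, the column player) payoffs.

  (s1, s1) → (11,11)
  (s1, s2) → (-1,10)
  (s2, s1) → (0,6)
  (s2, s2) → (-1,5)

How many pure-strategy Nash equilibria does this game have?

Both s1: the row player gets 11 (best alternative 0); the column player gets 11 (best alternative 10). Neither deviates — NE.
Both s2 is not a NE: the column player would switch to s1 (6 > 5).
No other cell survives both best-response checks, so there is 1 pure NE.

1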